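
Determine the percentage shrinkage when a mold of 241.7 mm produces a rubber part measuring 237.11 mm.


Shrinkage = (mold - part) / mold * 100
= (241.7 - 237.11) / 241.7 * 100
= 4.59 / 241.7 * 100
= 1.9%

1.9%


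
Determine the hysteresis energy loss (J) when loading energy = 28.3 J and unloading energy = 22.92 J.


Hysteresis loss = loading - unloading
= 28.3 - 22.92
= 5.38 J

5.38 J


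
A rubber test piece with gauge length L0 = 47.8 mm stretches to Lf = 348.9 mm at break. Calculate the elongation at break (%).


Elongation = (Lf - L0) / L0 * 100
= (348.9 - 47.8) / 47.8 * 100
= 301.1 / 47.8 * 100
= 629.9%

629.9%


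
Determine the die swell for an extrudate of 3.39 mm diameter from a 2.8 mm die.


Die swell ratio = D_extrudate / D_die
= 3.39 / 2.8
= 1.211

Die swell = 1.211


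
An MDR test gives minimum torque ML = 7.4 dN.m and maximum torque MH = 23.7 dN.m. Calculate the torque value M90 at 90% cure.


M90 = ML + 0.9 * (MH - ML)
M90 = 7.4 + 0.9 * (23.7 - 7.4)
M90 = 7.4 + 0.9 * 16.3
M90 = 22.07 dN.m

22.07 dN.m


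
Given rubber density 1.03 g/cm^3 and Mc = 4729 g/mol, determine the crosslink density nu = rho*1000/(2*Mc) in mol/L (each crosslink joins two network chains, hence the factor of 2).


nu = rho * 1000 / (2 * Mc)
nu = 1.03 * 1000 / (2 * 4729)
nu = 1030.0 / 9458
nu = 0.1089 mol/L

0.1089 mol/L


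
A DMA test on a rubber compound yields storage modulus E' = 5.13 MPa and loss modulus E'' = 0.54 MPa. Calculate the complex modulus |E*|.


|E*| = sqrt(E'^2 + E''^2)
= sqrt(5.13^2 + 0.54^2)
= sqrt(26.3169 + 0.2916)
= 5.158 MPa

5.158 MPa


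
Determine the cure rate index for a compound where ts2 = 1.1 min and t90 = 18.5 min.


CRI = 100 / (t90 - ts2)
= 100 / (18.5 - 1.1)
= 100 / 17.4
= 5.75 min^-1

5.75 min^-1


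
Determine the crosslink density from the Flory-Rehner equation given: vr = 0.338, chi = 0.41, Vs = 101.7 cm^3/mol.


ln(1 - vr) = ln(1 - 0.338) = -0.4125
Numerator = -((-0.4125) + 0.338 + 0.41 * 0.338^2) = 0.0276
Denominator = 101.7 * (0.338^(1/3) - 0.338/2) = 53.6551
nu = 0.0276 / 53.6551 = 5.1532e-04 mol/cm^3

5.1532e-04 mol/cm^3


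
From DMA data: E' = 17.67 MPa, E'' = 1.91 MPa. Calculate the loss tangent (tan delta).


tan delta = E'' / E'
= 1.91 / 17.67
= 0.1081

tan delta = 0.1081


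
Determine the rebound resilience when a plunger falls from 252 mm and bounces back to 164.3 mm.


Resilience = h_rebound / h_drop * 100
= 164.3 / 252 * 100
= 65.2%

65.2%


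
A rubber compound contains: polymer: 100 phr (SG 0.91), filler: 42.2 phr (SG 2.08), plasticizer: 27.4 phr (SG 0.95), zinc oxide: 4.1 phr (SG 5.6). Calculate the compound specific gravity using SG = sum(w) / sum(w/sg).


Sum of weights = 173.7
Volume contributions:
  polymer: 100/0.91 = 109.8901
  filler: 42.2/2.08 = 20.2885
  plasticizer: 27.4/0.95 = 28.8421
  zinc oxide: 4.1/5.6 = 0.7321
Sum of volumes = 159.7528
SG = 173.7 / 159.7528 = 1.087

SG = 1.087


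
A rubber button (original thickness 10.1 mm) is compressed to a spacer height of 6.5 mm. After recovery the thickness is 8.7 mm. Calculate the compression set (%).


CS = (t0 - recovered) / (t0 - ts) * 100
= (10.1 - 8.7) / (10.1 - 6.5) * 100
= 1.4 / 3.6 * 100
= 38.9%

38.9%


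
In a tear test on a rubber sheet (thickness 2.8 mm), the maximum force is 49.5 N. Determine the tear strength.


Tear strength = force / thickness
= 49.5 / 2.8
= 17.68 N/mm

17.68 N/mm


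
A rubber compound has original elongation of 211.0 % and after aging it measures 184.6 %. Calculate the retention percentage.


Retention = aged / original * 100
= 184.6 / 211.0 * 100
= 87.5%

87.5%


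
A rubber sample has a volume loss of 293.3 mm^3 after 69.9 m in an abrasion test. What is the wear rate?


Rate = volume_loss / distance
= 293.3 / 69.9
= 4.196 mm^3/m

4.196 mm^3/m


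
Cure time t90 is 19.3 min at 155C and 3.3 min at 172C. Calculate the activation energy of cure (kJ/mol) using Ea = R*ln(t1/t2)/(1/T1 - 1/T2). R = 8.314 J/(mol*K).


T1 = 428.15 K, T2 = 445.15 K
1/T1 - 1/T2 = 8.9196e-05
ln(t1/t2) = ln(19.3/3.3) = 1.7662
Ea = 8.314 * 1.7662 / 8.9196e-05 = 164626.2303 J/mol
Ea = 164.63 kJ/mol

164.63 kJ/mol


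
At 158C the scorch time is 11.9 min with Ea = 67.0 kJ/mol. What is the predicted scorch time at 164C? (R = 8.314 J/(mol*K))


Convert temperatures: T1 = 158 + 273.15 = 431.15 K, T2 = 164 + 273.15 = 437.15 K
ts2_new = 11.9 * exp(67000 / 8.314 * (1/437.15 - 1/431.15))
1/T2 - 1/T1 = -3.1834e-05
ts2_new = 9.21 min

9.21 min


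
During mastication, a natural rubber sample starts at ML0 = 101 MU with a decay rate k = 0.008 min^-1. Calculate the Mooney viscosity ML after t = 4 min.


ML = ML0 * exp(-k * t)
ML = 101 * exp(-0.008 * 4)
ML = 101 * 0.9685
ML = 97.82 MU

97.82 MU


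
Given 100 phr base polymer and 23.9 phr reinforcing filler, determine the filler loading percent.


Filler % = filler / (rubber + filler) * 100
= 23.9 / (100 + 23.9) * 100
= 23.9 / 123.9 * 100
= 19.29%

19.29%


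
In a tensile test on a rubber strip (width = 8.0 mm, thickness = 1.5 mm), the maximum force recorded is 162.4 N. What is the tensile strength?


Area = width * thickness = 8.0 * 1.5 = 12.0 mm^2
TS = force / area = 162.4 / 12.0 = 13.53 MPa

13.53 MPa


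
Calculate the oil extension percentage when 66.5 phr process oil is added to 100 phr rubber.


Oil % = oil / (100 + oil) * 100
= 66.5 / (100 + 66.5) * 100
= 66.5 / 166.5 * 100
= 39.94%

39.94%


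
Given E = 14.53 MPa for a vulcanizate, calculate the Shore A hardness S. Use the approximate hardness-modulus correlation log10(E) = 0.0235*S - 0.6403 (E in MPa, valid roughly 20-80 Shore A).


log10(E) = 0.0235*S - 0.6403  =>  S = (log10(E) + 0.6403) / 0.0235
log10(14.53) = 1.162266
S = (1.162266 + 0.6403) / 0.0235 = 1.802566 / 0.0235
S = 76.7

Shore A = 76.7


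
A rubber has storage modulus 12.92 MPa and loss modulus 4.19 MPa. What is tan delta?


tan delta = E'' / E'
= 4.19 / 12.92
= 0.3243

tan delta = 0.3243


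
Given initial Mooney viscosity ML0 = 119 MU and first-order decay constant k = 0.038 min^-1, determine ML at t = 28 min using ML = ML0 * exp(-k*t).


ML = ML0 * exp(-k * t)
ML = 119 * exp(-0.038 * 28)
ML = 119 * 0.3451
ML = 41.06 MU

41.06 MU


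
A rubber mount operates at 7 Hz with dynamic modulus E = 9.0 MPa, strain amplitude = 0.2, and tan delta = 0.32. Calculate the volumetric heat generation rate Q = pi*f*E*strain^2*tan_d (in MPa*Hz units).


Q = pi * f * E * strain^2 * tan_d
= pi * 7 * 9.0 * 0.2^2 * 0.32
= pi * 7 * 9.0 * 0.0400 * 0.32
= 2.5334

Q = 2.5334


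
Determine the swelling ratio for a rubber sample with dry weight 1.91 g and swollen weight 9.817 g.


Q = W_swollen / W_dry
Q = 9.817 / 1.91
Q = 5.14

Q = 5.14


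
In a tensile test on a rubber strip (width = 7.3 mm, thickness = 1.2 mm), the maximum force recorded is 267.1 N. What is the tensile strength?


Area = width * thickness = 7.3 * 1.2 = 8.76 mm^2
TS = force / area = 267.1 / 8.76 = 30.49 MPa

30.49 MPa


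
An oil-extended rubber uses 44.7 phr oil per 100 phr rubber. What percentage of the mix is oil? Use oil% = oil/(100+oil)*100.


Oil % = oil / (100 + oil) * 100
= 44.7 / (100 + 44.7) * 100
= 44.7 / 144.7 * 100
= 30.89%

30.89%


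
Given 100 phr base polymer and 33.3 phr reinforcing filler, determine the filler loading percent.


Filler % = filler / (rubber + filler) * 100
= 33.3 / (100 + 33.3) * 100
= 33.3 / 133.3 * 100
= 24.98%

24.98%


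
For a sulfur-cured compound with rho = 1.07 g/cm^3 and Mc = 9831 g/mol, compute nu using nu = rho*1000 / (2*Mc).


nu = rho * 1000 / (2 * Mc)
nu = 1.07 * 1000 / (2 * 9831)
nu = 1070.0 / 19662
nu = 0.0544 mol/L

0.0544 mol/L


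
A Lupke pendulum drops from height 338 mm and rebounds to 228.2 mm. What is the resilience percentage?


Resilience = h_rebound / h_drop * 100
= 228.2 / 338 * 100
= 67.5%

67.5%


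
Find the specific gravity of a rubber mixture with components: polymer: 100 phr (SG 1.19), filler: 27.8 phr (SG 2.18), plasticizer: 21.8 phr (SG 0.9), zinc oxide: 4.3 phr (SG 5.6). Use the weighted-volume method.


Sum of weights = 153.9
Volume contributions:
  polymer: 100/1.19 = 84.0336
  filler: 27.8/2.18 = 12.7523
  plasticizer: 21.8/0.9 = 24.2222
  zinc oxide: 4.3/5.6 = 0.7679
Sum of volumes = 121.7760
SG = 153.9 / 121.7760 = 1.264

SG = 1.264


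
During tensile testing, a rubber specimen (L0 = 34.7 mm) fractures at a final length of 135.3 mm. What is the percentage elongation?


Elongation = (Lf - L0) / L0 * 100
= (135.3 - 34.7) / 34.7 * 100
= 100.6 / 34.7 * 100
= 289.9%

289.9%


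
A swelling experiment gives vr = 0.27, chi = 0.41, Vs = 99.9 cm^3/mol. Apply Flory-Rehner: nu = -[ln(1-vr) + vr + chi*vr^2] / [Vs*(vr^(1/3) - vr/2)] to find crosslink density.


ln(1 - vr) = ln(1 - 0.27) = -0.3147
Numerator = -((-0.3147) + 0.27 + 0.41 * 0.27^2) = 0.0148
Denominator = 99.9 * (0.27^(1/3) - 0.27/2) = 51.0819
nu = 0.0148 / 51.0819 = 2.9016e-04 mol/cm^3

2.9016e-04 mol/cm^3


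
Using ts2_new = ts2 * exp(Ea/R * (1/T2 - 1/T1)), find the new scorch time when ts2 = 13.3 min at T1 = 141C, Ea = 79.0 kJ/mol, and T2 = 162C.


Convert temperatures: T1 = 141 + 273.15 = 414.15 K, T2 = 162 + 273.15 = 435.15 K
ts2_new = 13.3 * exp(79000 / 8.314 * (1/435.15 - 1/414.15))
1/T2 - 1/T1 = -1.1653e-04
ts2_new = 4.4 min

4.4 min


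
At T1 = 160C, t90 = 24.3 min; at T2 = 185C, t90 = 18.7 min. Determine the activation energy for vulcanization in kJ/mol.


T1 = 433.15 K, T2 = 458.15 K
1/T1 - 1/T2 = 1.2598e-04
ln(t1/t2) = ln(24.3/18.7) = 0.2620
Ea = 8.314 * 0.2620 / 1.2598e-04 = 17287.7753 J/mol
Ea = 17.29 kJ/mol

17.29 kJ/mol


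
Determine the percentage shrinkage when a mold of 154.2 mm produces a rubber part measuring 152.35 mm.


Shrinkage = (mold - part) / mold * 100
= (154.2 - 152.35) / 154.2 * 100
= 1.85 / 154.2 * 100
= 1.2%

1.2%


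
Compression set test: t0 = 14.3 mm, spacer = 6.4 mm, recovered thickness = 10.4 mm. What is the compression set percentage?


CS = (t0 - recovered) / (t0 - ts) * 100
= (14.3 - 10.4) / (14.3 - 6.4) * 100
= 3.9 / 7.9 * 100
= 49.4%

49.4%


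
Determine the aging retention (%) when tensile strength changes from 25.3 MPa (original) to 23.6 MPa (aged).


Retention = aged / original * 100
= 23.6 / 25.3 * 100
= 93.3%

93.3%


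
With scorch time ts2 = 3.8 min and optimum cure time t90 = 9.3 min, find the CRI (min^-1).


CRI = 100 / (t90 - ts2)
= 100 / (9.3 - 3.8)
= 100 / 5.5
= 18.18 min^-1

18.18 min^-1


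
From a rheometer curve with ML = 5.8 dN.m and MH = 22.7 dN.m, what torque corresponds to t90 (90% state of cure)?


M90 = ML + 0.9 * (MH - ML)
M90 = 5.8 + 0.9 * (22.7 - 5.8)
M90 = 5.8 + 0.9 * 16.9
M90 = 21.01 dN.m

21.01 dN.m


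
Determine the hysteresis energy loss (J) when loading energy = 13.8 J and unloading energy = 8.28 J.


Hysteresis loss = loading - unloading
= 13.8 - 8.28
= 5.52 J

5.52 J


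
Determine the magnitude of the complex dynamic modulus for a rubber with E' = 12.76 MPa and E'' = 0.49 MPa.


|E*| = sqrt(E'^2 + E''^2)
= sqrt(12.76^2 + 0.49^2)
= sqrt(162.8176 + 0.2401)
= 12.769 MPa

12.769 MPa


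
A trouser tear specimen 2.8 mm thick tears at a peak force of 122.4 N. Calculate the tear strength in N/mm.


Tear strength = force / thickness
= 122.4 / 2.8
= 43.71 N/mm

43.71 N/mm


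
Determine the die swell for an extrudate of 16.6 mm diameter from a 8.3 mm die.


Die swell ratio = D_extrudate / D_die
= 16.6 / 8.3
= 2.0

Die swell = 2.0


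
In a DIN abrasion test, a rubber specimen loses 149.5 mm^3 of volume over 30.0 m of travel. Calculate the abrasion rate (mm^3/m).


Rate = volume_loss / distance
= 149.5 / 30.0
= 4.983 mm^3/m

4.983 mm^3/m


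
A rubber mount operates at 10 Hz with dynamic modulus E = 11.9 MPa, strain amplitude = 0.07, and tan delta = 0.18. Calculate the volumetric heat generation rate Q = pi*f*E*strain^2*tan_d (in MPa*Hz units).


Q = pi * f * E * strain^2 * tan_d
= pi * 10 * 11.9 * 0.07^2 * 0.18
= pi * 10 * 11.9 * 0.0049 * 0.18
= 0.3297

Q = 0.3297


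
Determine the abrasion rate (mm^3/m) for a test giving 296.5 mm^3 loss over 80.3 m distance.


Rate = volume_loss / distance
= 296.5 / 80.3
= 3.692 mm^3/m

3.692 mm^3/m


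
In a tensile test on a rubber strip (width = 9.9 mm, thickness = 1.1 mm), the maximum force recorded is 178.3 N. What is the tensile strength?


Area = width * thickness = 9.9 * 1.1 = 10.89 mm^2
TS = force / area = 178.3 / 10.89 = 16.37 MPa

16.37 MPa


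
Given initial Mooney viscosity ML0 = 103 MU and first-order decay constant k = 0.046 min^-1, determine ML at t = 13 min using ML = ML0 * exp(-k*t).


ML = ML0 * exp(-k * t)
ML = 103 * exp(-0.046 * 13)
ML = 103 * 0.5499
ML = 56.64 MU

56.64 MU


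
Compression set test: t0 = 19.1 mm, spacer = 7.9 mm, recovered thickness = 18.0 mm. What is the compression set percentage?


CS = (t0 - recovered) / (t0 - ts) * 100
= (19.1 - 18.0) / (19.1 - 7.9) * 100
= 1.1 / 11.2 * 100
= 9.8%

9.8%


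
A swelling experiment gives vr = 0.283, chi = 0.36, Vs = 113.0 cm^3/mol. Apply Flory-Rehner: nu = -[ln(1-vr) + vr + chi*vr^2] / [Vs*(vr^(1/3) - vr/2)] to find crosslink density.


ln(1 - vr) = ln(1 - 0.283) = -0.3327
Numerator = -((-0.3327) + 0.283 + 0.36 * 0.283^2) = 0.0208
Denominator = 113.0 * (0.283^(1/3) - 0.283/2) = 58.1997
nu = 0.0208 / 58.1997 = 3.5820e-04 mol/cm^3

3.5820e-04 mol/cm^3


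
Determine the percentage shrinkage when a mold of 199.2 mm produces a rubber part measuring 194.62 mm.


Shrinkage = (mold - part) / mold * 100
= (199.2 - 194.62) / 199.2 * 100
= 4.58 / 199.2 * 100
= 2.3%

2.3%


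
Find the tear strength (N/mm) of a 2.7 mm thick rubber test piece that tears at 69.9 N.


Tear strength = force / thickness
= 69.9 / 2.7
= 25.89 N/mm

25.89 N/mm


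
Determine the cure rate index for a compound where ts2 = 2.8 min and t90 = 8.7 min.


CRI = 100 / (t90 - ts2)
= 100 / (8.7 - 2.8)
= 100 / 5.9
= 16.95 min^-1

16.95 min^-1


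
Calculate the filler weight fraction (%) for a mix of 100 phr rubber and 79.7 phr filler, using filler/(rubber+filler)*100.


Filler % = filler / (rubber + filler) * 100
= 79.7 / (100 + 79.7) * 100
= 79.7 / 179.7 * 100
= 44.35%

44.35%


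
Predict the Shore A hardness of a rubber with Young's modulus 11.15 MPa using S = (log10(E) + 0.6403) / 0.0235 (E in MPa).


log10(E) = 0.0235*S - 0.6403  =>  S = (log10(E) + 0.6403) / 0.0235
log10(11.15) = 1.047275
S = (1.047275 + 0.6403) / 0.0235 = 1.687575 / 0.0235
S = 71.8

Shore A = 71.8


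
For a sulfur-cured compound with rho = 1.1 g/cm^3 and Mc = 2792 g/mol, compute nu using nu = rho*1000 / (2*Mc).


nu = rho * 1000 / (2 * Mc)
nu = 1.1 * 1000 / (2 * 2792)
nu = 1100.0 / 5584
nu = 0.1970 mol/L

0.1970 mol/L


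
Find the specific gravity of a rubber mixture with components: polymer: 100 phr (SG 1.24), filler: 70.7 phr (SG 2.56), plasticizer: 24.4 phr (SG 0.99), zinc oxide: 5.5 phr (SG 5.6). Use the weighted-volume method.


Sum of weights = 200.6
Volume contributions:
  polymer: 100/1.24 = 80.6452
  filler: 70.7/2.56 = 27.6172
  plasticizer: 24.4/0.99 = 24.6465
  zinc oxide: 5.5/5.6 = 0.9821
Sum of volumes = 133.8910
SG = 200.6 / 133.8910 = 1.498

SG = 1.498


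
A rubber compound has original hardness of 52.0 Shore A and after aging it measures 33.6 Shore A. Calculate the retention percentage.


Retention = aged / original * 100
= 33.6 / 52.0 * 100
= 64.6%

64.6%


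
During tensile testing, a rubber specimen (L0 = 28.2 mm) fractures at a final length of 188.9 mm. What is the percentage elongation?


Elongation = (Lf - L0) / L0 * 100
= (188.9 - 28.2) / 28.2 * 100
= 160.7 / 28.2 * 100
= 569.9%

569.9%


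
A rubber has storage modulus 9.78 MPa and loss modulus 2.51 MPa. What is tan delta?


tan delta = E'' / E'
= 2.51 / 9.78
= 0.2566

tan delta = 0.2566


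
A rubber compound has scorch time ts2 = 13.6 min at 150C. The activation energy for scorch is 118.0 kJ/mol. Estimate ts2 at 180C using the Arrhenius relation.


Convert temperatures: T1 = 150 + 273.15 = 423.15 K, T2 = 180 + 273.15 = 453.15 K
ts2_new = 13.6 * exp(118000 / 8.314 * (1/453.15 - 1/423.15))
1/T2 - 1/T1 = -1.5645e-04
ts2_new = 1.48 min

1.48 min


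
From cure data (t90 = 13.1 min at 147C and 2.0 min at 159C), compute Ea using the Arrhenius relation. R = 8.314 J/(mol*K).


T1 = 420.15 K, T2 = 432.15 K
1/T1 - 1/T2 = 6.6091e-05
ln(t1/t2) = ln(13.1/2.0) = 1.8795
Ea = 8.314 * 1.8795 / 6.6091e-05 = 236429.6359 J/mol
Ea = 236.43 kJ/mol

236.43 kJ/mol


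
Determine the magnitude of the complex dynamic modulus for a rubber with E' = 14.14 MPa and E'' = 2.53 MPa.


|E*| = sqrt(E'^2 + E''^2)
= sqrt(14.14^2 + 2.53^2)
= sqrt(199.9396 + 6.4009)
= 14.365 MPa

14.365 MPa


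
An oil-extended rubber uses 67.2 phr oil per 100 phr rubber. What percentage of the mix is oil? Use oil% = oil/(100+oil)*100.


Oil % = oil / (100 + oil) * 100
= 67.2 / (100 + 67.2) * 100
= 67.2 / 167.2 * 100
= 40.19%

40.19%


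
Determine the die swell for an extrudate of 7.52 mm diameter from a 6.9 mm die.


Die swell ratio = D_extrudate / D_die
= 7.52 / 6.9
= 1.09

Die swell = 1.09


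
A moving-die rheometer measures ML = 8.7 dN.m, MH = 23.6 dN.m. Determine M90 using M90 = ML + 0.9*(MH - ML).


M90 = ML + 0.9 * (MH - ML)
M90 = 8.7 + 0.9 * (23.6 - 8.7)
M90 = 8.7 + 0.9 * 14.9
M90 = 22.11 dN.m

22.11 dN.m


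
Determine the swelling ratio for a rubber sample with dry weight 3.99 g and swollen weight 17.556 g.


Q = W_swollen / W_dry
Q = 17.556 / 3.99
Q = 4.4

Q = 4.4


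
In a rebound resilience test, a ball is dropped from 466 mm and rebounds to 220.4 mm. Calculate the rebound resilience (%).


Resilience = h_rebound / h_drop * 100
= 220.4 / 466 * 100
= 47.3%

47.3%


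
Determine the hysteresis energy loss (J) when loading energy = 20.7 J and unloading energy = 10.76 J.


Hysteresis loss = loading - unloading
= 20.7 - 10.76
= 9.94 J

9.94 J


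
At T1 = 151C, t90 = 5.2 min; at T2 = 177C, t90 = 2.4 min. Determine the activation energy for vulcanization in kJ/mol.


T1 = 424.15 K, T2 = 450.15 K
1/T1 - 1/T2 = 1.3617e-04
ln(t1/t2) = ln(5.2/2.4) = 0.7732
Ea = 8.314 * 0.7732 / 1.3617e-04 = 47206.2567 J/mol
Ea = 47.21 kJ/mol

47.21 kJ/mol


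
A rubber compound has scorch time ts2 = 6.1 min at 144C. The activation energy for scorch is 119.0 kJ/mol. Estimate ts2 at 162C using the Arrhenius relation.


Convert temperatures: T1 = 144 + 273.15 = 417.15 K, T2 = 162 + 273.15 = 435.15 K
ts2_new = 6.1 * exp(119000 / 8.314 * (1/435.15 - 1/417.15))
1/T2 - 1/T1 = -9.9161e-05
ts2_new = 1.48 min

1.48 min


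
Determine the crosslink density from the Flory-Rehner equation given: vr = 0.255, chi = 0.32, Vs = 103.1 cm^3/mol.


ln(1 - vr) = ln(1 - 0.255) = -0.2944
Numerator = -((-0.2944) + 0.255 + 0.32 * 0.255^2) = 0.0186
Denominator = 103.1 * (0.255^(1/3) - 0.255/2) = 52.2338
nu = 0.0186 / 52.2338 = 3.5538e-04 mol/cm^3

3.5538e-04 mol/cm^3


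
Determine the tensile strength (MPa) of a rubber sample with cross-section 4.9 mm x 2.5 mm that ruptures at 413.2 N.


Area = width * thickness = 4.9 * 2.5 = 12.25 mm^2
TS = force / area = 413.2 / 12.25 = 33.73 MPa

33.73 MPa


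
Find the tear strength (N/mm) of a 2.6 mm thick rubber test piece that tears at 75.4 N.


Tear strength = force / thickness
= 75.4 / 2.6
= 29.0 N/mm

29.0 N/mm


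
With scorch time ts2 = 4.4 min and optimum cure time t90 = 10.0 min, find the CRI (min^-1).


CRI = 100 / (t90 - ts2)
= 100 / (10.0 - 4.4)
= 100 / 5.6
= 17.86 min^-1

17.86 min^-1


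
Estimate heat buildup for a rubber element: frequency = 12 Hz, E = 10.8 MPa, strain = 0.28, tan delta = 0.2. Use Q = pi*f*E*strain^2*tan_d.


Q = pi * f * E * strain^2 * tan_d
= pi * 12 * 10.8 * 0.28^2 * 0.2
= pi * 12 * 10.8 * 0.0784 * 0.2
= 6.3841

Q = 6.3841


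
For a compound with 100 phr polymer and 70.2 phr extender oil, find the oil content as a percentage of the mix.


Oil % = oil / (100 + oil) * 100
= 70.2 / (100 + 70.2) * 100
= 70.2 / 170.2 * 100
= 41.25%

41.25%


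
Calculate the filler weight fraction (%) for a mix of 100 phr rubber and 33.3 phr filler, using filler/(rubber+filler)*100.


Filler % = filler / (rubber + filler) * 100
= 33.3 / (100 + 33.3) * 100
= 33.3 / 133.3 * 100
= 24.98%

24.98%


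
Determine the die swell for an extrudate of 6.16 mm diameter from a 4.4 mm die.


Die swell ratio = D_extrudate / D_die
= 6.16 / 4.4
= 1.4

Die swell = 1.4


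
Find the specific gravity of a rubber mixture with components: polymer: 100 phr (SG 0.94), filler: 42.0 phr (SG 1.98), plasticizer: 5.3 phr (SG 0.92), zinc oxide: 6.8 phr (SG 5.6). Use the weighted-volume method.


Sum of weights = 154.1
Volume contributions:
  polymer: 100/0.94 = 106.3830
  filler: 42.0/1.98 = 21.2121
  plasticizer: 5.3/0.92 = 5.7609
  zinc oxide: 6.8/5.6 = 1.2143
Sum of volumes = 134.5703
SG = 154.1 / 134.5703 = 1.145

SG = 1.145


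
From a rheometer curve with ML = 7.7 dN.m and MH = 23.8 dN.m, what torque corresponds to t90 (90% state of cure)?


M90 = ML + 0.9 * (MH - ML)
M90 = 7.7 + 0.9 * (23.8 - 7.7)
M90 = 7.7 + 0.9 * 16.1
M90 = 22.19 dN.m

22.19 dN.m


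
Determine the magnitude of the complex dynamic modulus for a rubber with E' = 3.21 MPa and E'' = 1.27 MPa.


|E*| = sqrt(E'^2 + E''^2)
= sqrt(3.21^2 + 1.27^2)
= sqrt(10.3041 + 1.6129)
= 3.452 MPa

3.452 MPa


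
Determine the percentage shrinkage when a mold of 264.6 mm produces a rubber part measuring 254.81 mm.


Shrinkage = (mold - part) / mold * 100
= (264.6 - 254.81) / 264.6 * 100
= 9.79 / 264.6 * 100
= 3.7%

3.7%


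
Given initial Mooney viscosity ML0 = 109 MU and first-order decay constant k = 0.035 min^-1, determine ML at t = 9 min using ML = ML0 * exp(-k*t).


ML = ML0 * exp(-k * t)
ML = 109 * exp(-0.035 * 9)
ML = 109 * 0.7298
ML = 79.55 MU

79.55 MU


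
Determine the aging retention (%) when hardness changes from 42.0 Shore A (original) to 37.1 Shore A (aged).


Retention = aged / original * 100
= 37.1 / 42.0 * 100
= 88.3%

88.3%


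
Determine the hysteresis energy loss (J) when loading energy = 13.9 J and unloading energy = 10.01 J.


Hysteresis loss = loading - unloading
= 13.9 - 10.01
= 3.89 J

3.89 J


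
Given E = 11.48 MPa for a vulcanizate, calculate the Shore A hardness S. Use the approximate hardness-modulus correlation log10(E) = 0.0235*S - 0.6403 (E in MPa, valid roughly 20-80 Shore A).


log10(E) = 0.0235*S - 0.6403  =>  S = (log10(E) + 0.6403) / 0.0235
log10(11.48) = 1.059942
S = (1.059942 + 0.6403) / 0.0235 = 1.700242 / 0.0235
S = 72.4

Shore A = 72.4


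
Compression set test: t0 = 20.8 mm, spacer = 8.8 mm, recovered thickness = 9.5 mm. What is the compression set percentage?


CS = (t0 - recovered) / (t0 - ts) * 100
= (20.8 - 9.5) / (20.8 - 8.8) * 100
= 11.3 / 12.0 * 100
= 94.2%

94.2%


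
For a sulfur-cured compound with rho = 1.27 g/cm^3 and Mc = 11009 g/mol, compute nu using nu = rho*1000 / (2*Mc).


nu = rho * 1000 / (2 * Mc)
nu = 1.27 * 1000 / (2 * 11009)
nu = 1270.0 / 22018
nu = 0.0577 mol/L

0.0577 mol/L


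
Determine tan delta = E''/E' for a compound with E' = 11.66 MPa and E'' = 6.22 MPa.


tan delta = E'' / E'
= 6.22 / 11.66
= 0.5334

tan delta = 0.5334


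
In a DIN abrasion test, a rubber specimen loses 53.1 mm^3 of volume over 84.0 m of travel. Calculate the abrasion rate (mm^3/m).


Rate = volume_loss / distance
= 53.1 / 84.0
= 0.632 mm^3/m

0.632 mm^3/m


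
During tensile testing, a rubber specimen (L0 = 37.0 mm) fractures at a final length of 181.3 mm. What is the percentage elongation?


Elongation = (Lf - L0) / L0 * 100
= (181.3 - 37.0) / 37.0 * 100
= 144.3 / 37.0 * 100
= 390.0%

390.0%


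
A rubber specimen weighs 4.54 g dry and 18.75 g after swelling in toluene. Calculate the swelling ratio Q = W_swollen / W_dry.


Q = W_swollen / W_dry
Q = 18.75 / 4.54
Q = 4.13

Q = 4.13


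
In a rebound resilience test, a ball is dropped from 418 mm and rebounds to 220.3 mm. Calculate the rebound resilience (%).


Resilience = h_rebound / h_drop * 100
= 220.3 / 418 * 100
= 52.7%

52.7%


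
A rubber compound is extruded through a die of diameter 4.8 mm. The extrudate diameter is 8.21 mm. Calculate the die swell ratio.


Die swell ratio = D_extrudate / D_die
= 8.21 / 4.8
= 1.71

Die swell = 1.71


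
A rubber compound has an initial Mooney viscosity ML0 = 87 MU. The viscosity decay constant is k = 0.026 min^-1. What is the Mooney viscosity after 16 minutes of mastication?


ML = ML0 * exp(-k * t)
ML = 87 * exp(-0.026 * 16)
ML = 87 * 0.6597
ML = 57.39 MU

57.39 MU


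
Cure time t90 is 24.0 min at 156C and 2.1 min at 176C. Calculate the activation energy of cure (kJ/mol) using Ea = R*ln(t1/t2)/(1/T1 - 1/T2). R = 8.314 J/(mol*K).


T1 = 429.15 K, T2 = 449.15 K
1/T1 - 1/T2 = 1.0376e-04
ln(t1/t2) = ln(24.0/2.1) = 2.4361
Ea = 8.314 * 2.4361 / 1.0376e-04 = 195199.4529 J/mol
Ea = 195.2 kJ/mol

195.2 kJ/mol


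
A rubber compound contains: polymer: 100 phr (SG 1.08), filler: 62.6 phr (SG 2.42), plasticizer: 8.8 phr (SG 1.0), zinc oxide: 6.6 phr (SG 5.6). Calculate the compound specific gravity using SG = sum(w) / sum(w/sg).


Sum of weights = 178.0
Volume contributions:
  polymer: 100/1.08 = 92.5926
  filler: 62.6/2.42 = 25.8678
  plasticizer: 8.8/1.0 = 8.8000
  zinc oxide: 6.6/5.6 = 1.1786
Sum of volumes = 128.4389
SG = 178.0 / 128.4389 = 1.386

SG = 1.386


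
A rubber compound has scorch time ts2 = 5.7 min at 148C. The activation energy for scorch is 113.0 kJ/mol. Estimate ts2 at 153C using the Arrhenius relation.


Convert temperatures: T1 = 148 + 273.15 = 421.15 K, T2 = 153 + 273.15 = 426.15 K
ts2_new = 5.7 * exp(113000 / 8.314 * (1/426.15 - 1/421.15))
1/T2 - 1/T1 = -2.7859e-05
ts2_new = 3.9 min

3.9 min


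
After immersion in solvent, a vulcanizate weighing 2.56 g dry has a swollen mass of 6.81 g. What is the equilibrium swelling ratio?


Q = W_swollen / W_dry
Q = 6.81 / 2.56
Q = 2.66

Q = 2.66


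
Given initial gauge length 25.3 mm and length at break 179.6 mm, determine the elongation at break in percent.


Elongation = (Lf - L0) / L0 * 100
= (179.6 - 25.3) / 25.3 * 100
= 154.3 / 25.3 * 100
= 609.9%

609.9%


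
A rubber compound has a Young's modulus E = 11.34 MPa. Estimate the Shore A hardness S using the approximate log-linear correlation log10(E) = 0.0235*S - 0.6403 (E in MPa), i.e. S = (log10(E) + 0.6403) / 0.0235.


log10(E) = 0.0235*S - 0.6403  =>  S = (log10(E) + 0.6403) / 0.0235
log10(11.34) = 1.054613
S = (1.054613 + 0.6403) / 0.0235 = 1.694913 / 0.0235
S = 72.1

Shore A = 72.1


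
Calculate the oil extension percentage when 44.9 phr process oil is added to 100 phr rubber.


Oil % = oil / (100 + oil) * 100
= 44.9 / (100 + 44.9) * 100
= 44.9 / 144.9 * 100
= 30.99%

30.99%


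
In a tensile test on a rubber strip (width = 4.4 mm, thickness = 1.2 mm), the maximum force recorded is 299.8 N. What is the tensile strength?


Area = width * thickness = 4.4 * 1.2 = 5.28 mm^2
TS = force / area = 299.8 / 5.28 = 56.78 MPa

56.78 MPa


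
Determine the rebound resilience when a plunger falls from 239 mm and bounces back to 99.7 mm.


Resilience = h_rebound / h_drop * 100
= 99.7 / 239 * 100
= 41.7%

41.7%


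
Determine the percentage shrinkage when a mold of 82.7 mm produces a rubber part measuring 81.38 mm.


Shrinkage = (mold - part) / mold * 100
= (82.7 - 81.38) / 82.7 * 100
= 1.32 / 82.7 * 100
= 1.6%

1.6%


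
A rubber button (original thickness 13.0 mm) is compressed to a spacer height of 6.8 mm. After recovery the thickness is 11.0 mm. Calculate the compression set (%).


CS = (t0 - recovered) / (t0 - ts) * 100
= (13.0 - 11.0) / (13.0 - 6.8) * 100
= 2.0 / 6.2 * 100
= 32.3%

32.3%


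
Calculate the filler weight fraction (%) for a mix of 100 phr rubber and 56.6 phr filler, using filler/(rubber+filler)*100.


Filler % = filler / (rubber + filler) * 100
= 56.6 / (100 + 56.6) * 100
= 56.6 / 156.6 * 100
= 36.14%

36.14%


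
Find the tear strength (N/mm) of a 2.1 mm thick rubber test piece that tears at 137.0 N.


Tear strength = force / thickness
= 137.0 / 2.1
= 65.24 N/mm

65.24 N/mm


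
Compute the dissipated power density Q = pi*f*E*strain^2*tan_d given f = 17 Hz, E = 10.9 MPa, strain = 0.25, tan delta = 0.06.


Q = pi * f * E * strain^2 * tan_d
= pi * 17 * 10.9 * 0.25^2 * 0.06
= pi * 17 * 10.9 * 0.0625 * 0.06
= 2.1830

Q = 2.1830


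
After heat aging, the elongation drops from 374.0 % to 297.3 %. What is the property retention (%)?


Retention = aged / original * 100
= 297.3 / 374.0 * 100
= 79.5%

79.5%


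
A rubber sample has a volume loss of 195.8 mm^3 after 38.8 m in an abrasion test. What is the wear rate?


Rate = volume_loss / distance
= 195.8 / 38.8
= 5.046 mm^3/m

5.046 mm^3/m


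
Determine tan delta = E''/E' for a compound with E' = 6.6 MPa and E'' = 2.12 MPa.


tan delta = E'' / E'
= 2.12 / 6.6
= 0.3212

tan delta = 0.3212


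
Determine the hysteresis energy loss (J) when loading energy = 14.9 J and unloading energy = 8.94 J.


Hysteresis loss = loading - unloading
= 14.9 - 8.94
= 5.96 J

5.96 J


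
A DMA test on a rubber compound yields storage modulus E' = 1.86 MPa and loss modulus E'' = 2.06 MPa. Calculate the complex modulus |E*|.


|E*| = sqrt(E'^2 + E''^2)
= sqrt(1.86^2 + 2.06^2)
= sqrt(3.4596 + 4.2436)
= 2.775 MPa

2.775 MPa


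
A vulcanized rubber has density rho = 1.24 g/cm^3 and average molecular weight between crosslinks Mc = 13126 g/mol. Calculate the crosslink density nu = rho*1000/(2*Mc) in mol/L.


nu = rho * 1000 / (2 * Mc)
nu = 1.24 * 1000 / (2 * 13126)
nu = 1240.0 / 26252
nu = 0.0472 mol/L

0.0472 mol/L


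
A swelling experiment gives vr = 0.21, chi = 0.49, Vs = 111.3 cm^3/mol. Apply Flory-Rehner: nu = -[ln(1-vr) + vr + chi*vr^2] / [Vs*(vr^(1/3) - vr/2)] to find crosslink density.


ln(1 - vr) = ln(1 - 0.21) = -0.2357
Numerator = -((-0.2357) + 0.21 + 0.49 * 0.21^2) = 0.0041
Denominator = 111.3 * (0.21^(1/3) - 0.21/2) = 54.4694
nu = 0.0041 / 54.4694 = 7.5516e-05 mol/cm^3

7.5516e-05 mol/cm^3


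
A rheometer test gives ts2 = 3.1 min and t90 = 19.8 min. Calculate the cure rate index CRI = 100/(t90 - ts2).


CRI = 100 / (t90 - ts2)
= 100 / (19.8 - 3.1)
= 100 / 16.7
= 5.99 min^-1

5.99 min^-1


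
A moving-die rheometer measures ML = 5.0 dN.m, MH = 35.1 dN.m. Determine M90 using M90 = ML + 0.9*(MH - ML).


M90 = ML + 0.9 * (MH - ML)
M90 = 5.0 + 0.9 * (35.1 - 5.0)
M90 = 5.0 + 0.9 * 30.1
M90 = 32.09 dN.m

32.09 dN.m


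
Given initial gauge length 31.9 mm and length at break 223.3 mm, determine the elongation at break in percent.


Elongation = (Lf - L0) / L0 * 100
= (223.3 - 31.9) / 31.9 * 100
= 191.4 / 31.9 * 100
= 600.0%

600.0%


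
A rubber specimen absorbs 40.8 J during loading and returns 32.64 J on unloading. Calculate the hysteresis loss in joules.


Hysteresis loss = loading - unloading
= 40.8 - 32.64
= 8.16 J

8.16 J


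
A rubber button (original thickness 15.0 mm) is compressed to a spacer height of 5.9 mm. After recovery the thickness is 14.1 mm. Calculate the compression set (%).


CS = (t0 - recovered) / (t0 - ts) * 100
= (15.0 - 14.1) / (15.0 - 5.9) * 100
= 0.9 / 9.1 * 100
= 9.9%

9.9%


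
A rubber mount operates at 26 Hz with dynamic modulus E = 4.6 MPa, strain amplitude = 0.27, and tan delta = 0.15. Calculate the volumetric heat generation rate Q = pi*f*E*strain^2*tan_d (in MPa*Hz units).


Q = pi * f * E * strain^2 * tan_d
= pi * 26 * 4.6 * 0.27^2 * 0.15
= pi * 26 * 4.6 * 0.0729 * 0.15
= 4.1087

Q = 4.1087


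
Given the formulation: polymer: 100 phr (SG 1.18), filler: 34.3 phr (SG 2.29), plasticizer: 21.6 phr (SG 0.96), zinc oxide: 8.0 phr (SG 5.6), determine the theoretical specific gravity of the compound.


Sum of weights = 163.9
Volume contributions:
  polymer: 100/1.18 = 84.7458
  filler: 34.3/2.29 = 14.9782
  plasticizer: 21.6/0.96 = 22.5000
  zinc oxide: 8.0/5.6 = 1.4286
Sum of volumes = 123.6525
SG = 163.9 / 123.6525 = 1.325

SG = 1.325


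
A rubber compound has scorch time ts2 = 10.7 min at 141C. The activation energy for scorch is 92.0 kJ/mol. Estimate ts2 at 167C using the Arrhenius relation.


Convert temperatures: T1 = 141 + 273.15 = 414.15 K, T2 = 167 + 273.15 = 440.15 K
ts2_new = 10.7 * exp(92000 / 8.314 * (1/440.15 - 1/414.15))
1/T2 - 1/T1 = -1.4263e-04
ts2_new = 2.21 min

2.21 min


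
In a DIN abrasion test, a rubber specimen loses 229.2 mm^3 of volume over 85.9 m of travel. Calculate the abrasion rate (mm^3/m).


Rate = volume_loss / distance
= 229.2 / 85.9
= 2.668 mm^3/m

2.668 mm^3/m


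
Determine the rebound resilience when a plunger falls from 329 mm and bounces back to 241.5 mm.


Resilience = h_rebound / h_drop * 100
= 241.5 / 329 * 100
= 73.4%

73.4%


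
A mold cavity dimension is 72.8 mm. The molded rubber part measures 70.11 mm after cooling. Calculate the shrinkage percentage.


Shrinkage = (mold - part) / mold * 100
= (72.8 - 70.11) / 72.8 * 100
= 2.69 / 72.8 * 100
= 3.7%

3.7%


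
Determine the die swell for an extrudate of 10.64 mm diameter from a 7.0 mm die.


Die swell ratio = D_extrudate / D_die
= 10.64 / 7.0
= 1.52

Die swell = 1.52


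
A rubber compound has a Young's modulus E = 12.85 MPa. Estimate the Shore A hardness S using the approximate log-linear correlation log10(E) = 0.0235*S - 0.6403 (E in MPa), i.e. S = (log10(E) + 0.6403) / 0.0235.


log10(E) = 0.0235*S - 0.6403  =>  S = (log10(E) + 0.6403) / 0.0235
log10(12.85) = 1.108903
S = (1.108903 + 0.6403) / 0.0235 = 1.749203 / 0.0235
S = 74.4

Shore A = 74.4


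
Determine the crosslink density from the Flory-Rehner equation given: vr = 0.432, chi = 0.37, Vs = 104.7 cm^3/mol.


ln(1 - vr) = ln(1 - 0.432) = -0.5656
Numerator = -((-0.5656) + 0.432 + 0.37 * 0.432^2) = 0.0646
Denominator = 104.7 * (0.432^(1/3) - 0.432/2) = 56.5330
nu = 0.0646 / 56.5330 = 0.0011 mol/cm^3

0.0011 mol/cm^3


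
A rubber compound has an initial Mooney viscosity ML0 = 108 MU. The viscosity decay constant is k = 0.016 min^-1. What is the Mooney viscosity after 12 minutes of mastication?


ML = ML0 * exp(-k * t)
ML = 108 * exp(-0.016 * 12)
ML = 108 * 0.8253
ML = 89.13 MU

89.13 MU


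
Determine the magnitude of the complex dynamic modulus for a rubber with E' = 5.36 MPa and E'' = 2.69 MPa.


|E*| = sqrt(E'^2 + E''^2)
= sqrt(5.36^2 + 2.69^2)
= sqrt(28.7296 + 7.2361)
= 5.997 MPa

5.997 MPa


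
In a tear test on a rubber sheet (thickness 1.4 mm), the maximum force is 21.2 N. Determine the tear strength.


Tear strength = force / thickness
= 21.2 / 1.4
= 15.14 N/mm

15.14 N/mm


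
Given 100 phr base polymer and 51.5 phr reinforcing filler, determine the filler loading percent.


Filler % = filler / (rubber + filler) * 100
= 51.5 / (100 + 51.5) * 100
= 51.5 / 151.5 * 100
= 33.99%

33.99%


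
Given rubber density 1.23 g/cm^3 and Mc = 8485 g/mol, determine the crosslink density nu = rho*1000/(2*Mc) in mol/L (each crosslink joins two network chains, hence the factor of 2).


nu = rho * 1000 / (2 * Mc)
nu = 1.23 * 1000 / (2 * 8485)
nu = 1230.0 / 16970
nu = 0.0725 mol/L

0.0725 mol/L


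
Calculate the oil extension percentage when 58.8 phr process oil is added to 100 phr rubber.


Oil % = oil / (100 + oil) * 100
= 58.8 / (100 + 58.8) * 100
= 58.8 / 158.8 * 100
= 37.03%

37.03%


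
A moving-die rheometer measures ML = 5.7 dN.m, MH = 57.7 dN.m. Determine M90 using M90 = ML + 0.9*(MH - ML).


M90 = ML + 0.9 * (MH - ML)
M90 = 5.7 + 0.9 * (57.7 - 5.7)
M90 = 5.7 + 0.9 * 52.0
M90 = 52.5 dN.m

52.5 dN.m


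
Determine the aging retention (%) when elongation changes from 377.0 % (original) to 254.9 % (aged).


Retention = aged / original * 100
= 254.9 / 377.0 * 100
= 67.6%

67.6%


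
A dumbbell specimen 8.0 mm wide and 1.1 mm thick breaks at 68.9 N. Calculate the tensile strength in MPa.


Area = width * thickness = 8.0 * 1.1 = 8.8 mm^2
TS = force / area = 68.9 / 8.8 = 7.83 MPa

7.83 MPa


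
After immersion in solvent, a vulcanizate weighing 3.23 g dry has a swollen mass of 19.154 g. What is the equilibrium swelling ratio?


Q = W_swollen / W_dry
Q = 19.154 / 3.23
Q = 5.93

Q = 5.93


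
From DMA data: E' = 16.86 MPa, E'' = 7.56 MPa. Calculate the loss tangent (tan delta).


tan delta = E'' / E'
= 7.56 / 16.86
= 0.4484

tan delta = 0.4484


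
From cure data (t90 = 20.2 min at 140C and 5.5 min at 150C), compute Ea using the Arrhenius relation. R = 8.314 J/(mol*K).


T1 = 413.15 K, T2 = 423.15 K
1/T1 - 1/T2 = 5.7200e-05
ln(t1/t2) = ln(20.2/5.5) = 1.3009
Ea = 8.314 * 1.3009 / 5.7200e-05 = 189089.5628 J/mol
Ea = 189.09 kJ/mol

189.09 kJ/mol


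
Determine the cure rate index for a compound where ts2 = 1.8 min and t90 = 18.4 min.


CRI = 100 / (t90 - ts2)
= 100 / (18.4 - 1.8)
= 100 / 16.6
= 6.02 min^-1

6.02 min^-1


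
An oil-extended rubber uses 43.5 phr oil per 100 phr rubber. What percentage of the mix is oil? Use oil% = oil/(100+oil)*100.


Oil % = oil / (100 + oil) * 100
= 43.5 / (100 + 43.5) * 100
= 43.5 / 143.5 * 100
= 30.31%

30.31%


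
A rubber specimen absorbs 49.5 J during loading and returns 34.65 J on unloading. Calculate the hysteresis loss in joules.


Hysteresis loss = loading - unloading
= 49.5 - 34.65
= 14.85 J

14.85 J


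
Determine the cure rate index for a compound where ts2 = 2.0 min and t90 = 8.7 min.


CRI = 100 / (t90 - ts2)
= 100 / (8.7 - 2.0)
= 100 / 6.7
= 14.93 min^-1

14.93 min^-1


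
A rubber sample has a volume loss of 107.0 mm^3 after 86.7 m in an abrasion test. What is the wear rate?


Rate = volume_loss / distance
= 107.0 / 86.7
= 1.234 mm^3/m

1.234 mm^3/m


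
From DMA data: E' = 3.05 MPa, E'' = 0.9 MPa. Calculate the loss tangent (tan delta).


tan delta = E'' / E'
= 0.9 / 3.05
= 0.2951

tan delta = 0.2951


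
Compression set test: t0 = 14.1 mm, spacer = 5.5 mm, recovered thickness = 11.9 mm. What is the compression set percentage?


CS = (t0 - recovered) / (t0 - ts) * 100
= (14.1 - 11.9) / (14.1 - 5.5) * 100
= 2.2 / 8.6 * 100
= 25.6%

25.6%


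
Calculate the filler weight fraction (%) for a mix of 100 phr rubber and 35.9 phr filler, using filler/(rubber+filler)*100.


Filler % = filler / (rubber + filler) * 100
= 35.9 / (100 + 35.9) * 100
= 35.9 / 135.9 * 100
= 26.42%

26.42%


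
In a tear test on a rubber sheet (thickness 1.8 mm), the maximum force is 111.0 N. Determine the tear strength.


Tear strength = force / thickness
= 111.0 / 1.8
= 61.67 N/mm

61.67 N/mm


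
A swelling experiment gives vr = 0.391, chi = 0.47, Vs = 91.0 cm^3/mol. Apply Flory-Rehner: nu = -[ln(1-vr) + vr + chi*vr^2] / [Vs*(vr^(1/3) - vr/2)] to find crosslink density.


ln(1 - vr) = ln(1 - 0.391) = -0.4959
Numerator = -((-0.4959) + 0.391 + 0.47 * 0.391^2) = 0.0331
Denominator = 91.0 * (0.391^(1/3) - 0.391/2) = 48.7522
nu = 0.0331 / 48.7522 = 6.7859e-04 mol/cm^3

6.7859e-04 mol/cm^3


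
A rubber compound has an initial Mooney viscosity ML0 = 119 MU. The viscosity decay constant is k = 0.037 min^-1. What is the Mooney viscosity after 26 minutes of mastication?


ML = ML0 * exp(-k * t)
ML = 119 * exp(-0.037 * 26)
ML = 119 * 0.3821
ML = 45.47 MU

45.47 MU


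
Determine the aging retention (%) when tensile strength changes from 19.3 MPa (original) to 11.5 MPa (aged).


Retention = aged / original * 100
= 11.5 / 19.3 * 100
= 59.6%

59.6%


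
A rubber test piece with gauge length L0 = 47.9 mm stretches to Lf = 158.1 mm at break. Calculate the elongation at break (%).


Elongation = (Lf - L0) / L0 * 100
= (158.1 - 47.9) / 47.9 * 100
= 110.2 / 47.9 * 100
= 230.1%

230.1%


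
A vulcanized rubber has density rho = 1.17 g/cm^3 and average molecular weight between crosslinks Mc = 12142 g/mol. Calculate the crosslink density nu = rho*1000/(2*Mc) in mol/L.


nu = rho * 1000 / (2 * Mc)
nu = 1.17 * 1000 / (2 * 12142)
nu = 1170.0 / 24284
nu = 0.0482 mol/L

0.0482 mol/L
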